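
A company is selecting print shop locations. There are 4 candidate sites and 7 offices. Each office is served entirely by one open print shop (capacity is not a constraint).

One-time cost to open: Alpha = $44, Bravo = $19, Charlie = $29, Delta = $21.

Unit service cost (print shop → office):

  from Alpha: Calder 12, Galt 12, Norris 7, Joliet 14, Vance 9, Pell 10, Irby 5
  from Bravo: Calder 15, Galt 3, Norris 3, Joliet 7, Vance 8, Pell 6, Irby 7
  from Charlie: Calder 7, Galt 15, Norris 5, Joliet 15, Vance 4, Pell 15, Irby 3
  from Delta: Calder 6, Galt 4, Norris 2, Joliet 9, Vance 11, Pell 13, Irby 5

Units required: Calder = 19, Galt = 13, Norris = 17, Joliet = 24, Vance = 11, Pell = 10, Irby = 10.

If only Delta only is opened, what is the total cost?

Each office is assigned to its cheapest site among the open ones.
{Delta}: Calder→Delta 6·19=114, Galt→Delta 4·13=52, Norris→Delta 2·17=34, Joliet→Delta 9·24=216, Vance→Delta 11·11=121, Pell→Delta 13·10=130, Irby→Delta 5·10=50. Service 717; fixed 21; total 738.

Total cost: 738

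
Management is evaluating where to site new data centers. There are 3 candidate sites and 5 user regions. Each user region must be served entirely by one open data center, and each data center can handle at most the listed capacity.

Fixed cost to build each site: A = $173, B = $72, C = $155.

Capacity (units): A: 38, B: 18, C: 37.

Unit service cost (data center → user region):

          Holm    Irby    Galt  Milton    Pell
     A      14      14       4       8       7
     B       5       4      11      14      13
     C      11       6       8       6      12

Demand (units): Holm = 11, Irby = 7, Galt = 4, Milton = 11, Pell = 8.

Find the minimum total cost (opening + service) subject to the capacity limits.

Minimum total cost: 488

Open {A, B}: Holm→B 5·11=55, Irby→B 4·7=28, Galt→A 4·4=16, Milton→A 8·11=88, Pell→A 7·8=56.
Loads: A carries 23/38, B carries 18/18. Service 243; fixed 245; total 488.
Next best feasible plan costs 504.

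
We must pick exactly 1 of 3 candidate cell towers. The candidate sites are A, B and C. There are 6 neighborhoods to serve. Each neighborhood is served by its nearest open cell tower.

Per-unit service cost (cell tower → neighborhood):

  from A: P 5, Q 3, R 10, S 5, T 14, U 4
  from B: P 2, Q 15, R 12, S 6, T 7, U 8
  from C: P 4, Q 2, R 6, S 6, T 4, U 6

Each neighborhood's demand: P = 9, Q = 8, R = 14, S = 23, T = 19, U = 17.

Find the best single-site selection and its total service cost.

Choose C only; total service cost 452.

With exactly 1 open, each neighborhood uses its cheapest among the chosen.
{C}: P→C 4·9=36, Q→C 2·8=16, R→C 6·14=84, S→C 6·23=138, T→C 4·19=76, U→C 6·17=102. Service cost 452.
{A}: service cost 658
{B}: service cost 713
Among all 3 size-1 choices, {C} is lowest.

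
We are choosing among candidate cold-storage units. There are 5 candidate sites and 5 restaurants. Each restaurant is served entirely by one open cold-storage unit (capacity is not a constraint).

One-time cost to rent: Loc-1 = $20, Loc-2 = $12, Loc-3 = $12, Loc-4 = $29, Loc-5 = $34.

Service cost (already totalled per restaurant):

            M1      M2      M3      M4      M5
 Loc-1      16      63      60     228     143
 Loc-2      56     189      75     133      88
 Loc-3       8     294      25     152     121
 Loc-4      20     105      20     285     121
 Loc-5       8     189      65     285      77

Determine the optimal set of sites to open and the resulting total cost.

Open Loc-1, Loc-2 and Loc-3; minimum total cost 361.

For any fixed open set, each restaurant goes to its cheapest open site; total = fixed + service.
{Loc-1, Loc-2, Loc-3}: M1→Loc-3 8, M2→Loc-1 63, M3→Loc-3 25, M4→Loc-2 133, M5→Loc-2 88. Service 317; fixed 44; total 361.
{Loc-1, Loc-2, Loc-4}: M1→Loc-1 16, M2→Loc-1 63, M3→Loc-4 20, M4→Loc-2 133, M5→Loc-2 88. Service 320; fixed 61; total 381.
{Loc-1, Loc-2, Loc-3, Loc-5}: M1→Loc-3 8, M2→Loc-1 63, M3→Loc-3 25, M4→Loc-2 133, M5→Loc-5 77. Service 306; fixed 78; total 384.
{Loc-1, Loc-2, Loc-3, Loc-4, Loc-5}: service 301 + fixed 107 = 408
No other subset beats 361.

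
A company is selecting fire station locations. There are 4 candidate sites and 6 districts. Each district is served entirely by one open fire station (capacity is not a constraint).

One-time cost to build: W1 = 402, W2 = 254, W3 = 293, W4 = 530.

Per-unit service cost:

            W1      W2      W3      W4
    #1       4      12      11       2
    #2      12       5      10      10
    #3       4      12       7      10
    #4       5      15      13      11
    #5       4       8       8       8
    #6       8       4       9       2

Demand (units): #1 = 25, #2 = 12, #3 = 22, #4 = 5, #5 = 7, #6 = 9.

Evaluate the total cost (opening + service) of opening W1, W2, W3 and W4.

Total cost: 1748

Each district is assigned to its cheapest site among the open ones.
{W1, W2, W3, W4}: #1→W4 2·25=50, #2→W2 5·12=60, #3→W1 4·22=88, #4→W1 5·5=25, #5→W1 4·7=28, #6→W4 2·9=18. Service 269; fixed 1479; total 1748.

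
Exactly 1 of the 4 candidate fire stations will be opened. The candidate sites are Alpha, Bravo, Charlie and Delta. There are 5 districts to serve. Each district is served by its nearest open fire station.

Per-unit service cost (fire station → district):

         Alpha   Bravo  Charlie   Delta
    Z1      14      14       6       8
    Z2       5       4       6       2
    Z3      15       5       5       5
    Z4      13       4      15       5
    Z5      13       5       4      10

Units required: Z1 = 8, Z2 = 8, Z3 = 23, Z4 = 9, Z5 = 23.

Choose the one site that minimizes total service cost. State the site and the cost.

With exactly 1 open, each district uses its cheapest among the chosen.
{Bravo}: Z1→Bravo 14·8=112, Z2→Bravo 4·8=32, Z3→Bravo 5·23=115, Z4→Bravo 4·9=36, Z5→Bravo 5·23=115. Service cost 410.
{Charlie}: service cost 438
{Delta}: service cost 470
Among all 4 size-1 choices, {Bravo} is lowest.

Choose Bravo only; total service cost 410.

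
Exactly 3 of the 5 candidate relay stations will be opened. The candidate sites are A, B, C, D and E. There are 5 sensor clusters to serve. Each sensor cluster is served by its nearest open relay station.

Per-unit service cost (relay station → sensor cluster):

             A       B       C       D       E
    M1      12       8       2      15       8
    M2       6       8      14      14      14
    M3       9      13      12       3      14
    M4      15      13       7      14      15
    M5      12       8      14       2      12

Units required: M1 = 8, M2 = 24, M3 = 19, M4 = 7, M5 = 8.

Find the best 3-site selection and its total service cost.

Choose A, C and D; total service cost 282.

With exactly 3 open, each sensor cluster uses its cheapest among the chosen.
{A, C, D}: M1→C 2·8=16, M2→A 6·24=144, M3→D 3·19=57, M4→C 7·7=49, M5→D 2·8=16. Service cost 282.
{B, C, D}: service cost 330
{A, B, D}: service cost 372
Among all 10 size-3 choices, {A, C, D} is lowest.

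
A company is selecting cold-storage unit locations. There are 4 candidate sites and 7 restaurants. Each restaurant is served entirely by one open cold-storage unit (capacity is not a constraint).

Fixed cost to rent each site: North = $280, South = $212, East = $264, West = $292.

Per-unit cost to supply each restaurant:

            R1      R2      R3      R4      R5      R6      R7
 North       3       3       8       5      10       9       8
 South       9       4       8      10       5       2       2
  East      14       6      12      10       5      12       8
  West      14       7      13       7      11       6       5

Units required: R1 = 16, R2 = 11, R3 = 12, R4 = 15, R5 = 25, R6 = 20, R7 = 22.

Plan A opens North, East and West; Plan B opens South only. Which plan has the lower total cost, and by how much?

Plan A: {North, East, West}: R1→North 3·16=48, R2→North 3·11=33, R3→North 8·12=96, R4→North 5·15=75, R5→East 5·25=125, R6→West 6·20=120, R7→West 5·22=110. Service 607; fixed 836; total 1443.
Plan B: {South}: R1→South 9·16=144, R2→South 4·11=44, R3→South 8·12=96, R4→South 10·15=150, R5→South 5·25=125, R6→South 2·20=40, R7→South 2·22=44. Service 643; fixed 212; total 855.
Difference: |1443 − 855| = 588.

Plan B is cheaper by 588.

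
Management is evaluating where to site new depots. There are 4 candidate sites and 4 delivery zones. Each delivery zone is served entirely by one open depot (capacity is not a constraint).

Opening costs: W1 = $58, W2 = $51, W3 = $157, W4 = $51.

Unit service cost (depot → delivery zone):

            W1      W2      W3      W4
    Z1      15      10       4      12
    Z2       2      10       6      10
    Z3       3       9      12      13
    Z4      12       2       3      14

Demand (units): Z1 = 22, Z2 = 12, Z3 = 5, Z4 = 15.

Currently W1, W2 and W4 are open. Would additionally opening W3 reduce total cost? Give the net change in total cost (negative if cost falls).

No — net change +25 (cost rises by 25).

Current service cost with {W1, W2, W4}: 289.
Adding W3: each delivery zone re-picks its cheapest; new service cost 157, saving 132.
Extra fixed cost: 157. Net change = 157 − 132 = 25.
(Totals: 449 → 474.)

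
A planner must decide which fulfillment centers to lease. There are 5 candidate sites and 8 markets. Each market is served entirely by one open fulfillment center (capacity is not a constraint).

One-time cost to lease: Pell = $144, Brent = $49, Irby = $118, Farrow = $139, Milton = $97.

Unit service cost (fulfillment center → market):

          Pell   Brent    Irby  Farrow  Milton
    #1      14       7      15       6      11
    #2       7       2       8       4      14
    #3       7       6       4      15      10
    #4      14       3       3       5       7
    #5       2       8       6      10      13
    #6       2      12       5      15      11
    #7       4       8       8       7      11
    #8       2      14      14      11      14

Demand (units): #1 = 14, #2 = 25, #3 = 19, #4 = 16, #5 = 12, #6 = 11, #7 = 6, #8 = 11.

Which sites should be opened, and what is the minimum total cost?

For any fixed open set, each market goes to its cheapest open site; total = fixed + service.
{Pell, Brent}: #1→Brent 7·14=98, #2→Brent 2·25=50, #3→Brent 6·19=114, #4→Brent 3·16=48, #5→Pell 2·12=24, #6→Pell 2·11=22, #7→Pell 4·6=24, #8→Pell 2·11=22. Service 402; fixed 193; total 595.
{Pell, Brent, Irby}: service 364 + fixed 311 = 675
{Pell, Brent, Milton}: service 402 + fixed 290 = 692
{Pell, Brent, Irby, Farrow, Milton}: service 350 + fixed 547 = 897
No other subset beats 595.

Open Pell and Brent; minimum total cost 595.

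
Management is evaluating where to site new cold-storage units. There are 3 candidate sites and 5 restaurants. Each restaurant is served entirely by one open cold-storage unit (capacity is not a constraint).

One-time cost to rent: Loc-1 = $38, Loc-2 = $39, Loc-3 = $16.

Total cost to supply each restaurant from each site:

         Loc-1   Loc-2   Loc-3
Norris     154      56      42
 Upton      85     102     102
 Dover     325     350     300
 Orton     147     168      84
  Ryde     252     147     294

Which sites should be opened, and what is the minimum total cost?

Open Loc-2 and Loc-3; minimum total cost 730.

For any fixed open set, each restaurant goes to its cheapest open site; total = fixed + service.
{Loc-2, Loc-3}: Norris→Loc-3 42, Upton→Loc-2 102, Dover→Loc-3 300, Orton→Loc-3 84, Ryde→Loc-2 147. Service 675; fixed 55; total 730.
{Loc-1, Loc-2, Loc-3}: service 658 + fixed 93 = 751
{Loc-1, Loc-3}: service 763 + fixed 54 = 817
{Loc-3}: Norris→Loc-3 42, Upton→Loc-3 102, Dover→Loc-3 300, Orton→Loc-3 84, Ryde→Loc-3 294. Service 822; fixed 16; total 838.
(All 7 nonempty subsets were checked; Loc-2 and Loc-3 is lowest.)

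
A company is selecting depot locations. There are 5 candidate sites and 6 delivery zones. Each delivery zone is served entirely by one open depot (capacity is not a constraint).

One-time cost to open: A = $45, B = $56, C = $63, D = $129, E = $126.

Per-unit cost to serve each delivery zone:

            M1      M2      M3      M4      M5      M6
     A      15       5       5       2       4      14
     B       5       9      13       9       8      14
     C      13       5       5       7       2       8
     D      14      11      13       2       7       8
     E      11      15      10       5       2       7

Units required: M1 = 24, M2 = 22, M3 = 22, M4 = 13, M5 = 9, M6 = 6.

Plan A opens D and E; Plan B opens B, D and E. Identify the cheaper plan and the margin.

Plan B is cheaper by 132.

Plan A: {D, E}: M1→E 11·24=264, M2→D 11·22=242, M3→E 10·22=220, M4→D 2·13=26, M5→E 2·9=18, M6→E 7·6=42. Service 812; fixed 255; total 1067.
Plan B: {B, D, E}: M1→B 5·24=120, M2→B 9·22=198, M3→E 10·22=220, M4→D 2·13=26, M5→E 2·9=18, M6→E 7·6=42. Service 624; fixed 311; total 935.
Difference: |1067 − 935| = 132.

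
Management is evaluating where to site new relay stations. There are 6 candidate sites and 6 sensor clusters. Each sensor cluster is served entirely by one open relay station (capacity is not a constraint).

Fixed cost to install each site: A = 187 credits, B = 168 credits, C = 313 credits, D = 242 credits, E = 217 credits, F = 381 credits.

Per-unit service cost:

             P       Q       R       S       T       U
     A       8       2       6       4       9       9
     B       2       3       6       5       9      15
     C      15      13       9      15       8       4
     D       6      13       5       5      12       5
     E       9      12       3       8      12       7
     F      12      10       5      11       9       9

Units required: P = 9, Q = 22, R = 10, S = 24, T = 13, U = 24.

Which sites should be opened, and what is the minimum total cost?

Open A only; minimum total cost 792.

For any fixed open set, each sensor cluster goes to its cheapest open site; total = fixed + service.
{A}: P→A 8·9=72, Q→A 2·22=44, R→A 6·10=60, S→A 4·24=96, T→A 9·13=117, U→A 9·24=216. Service 605; fixed 187; total 792.
{B, D}: service 491 + fixed 410 = 901
{B, E}: service 519 + fixed 385 = 904
{A, B, C, D, E, F}: service 388 + fixed 1508 = 1896
No other subset beats 792.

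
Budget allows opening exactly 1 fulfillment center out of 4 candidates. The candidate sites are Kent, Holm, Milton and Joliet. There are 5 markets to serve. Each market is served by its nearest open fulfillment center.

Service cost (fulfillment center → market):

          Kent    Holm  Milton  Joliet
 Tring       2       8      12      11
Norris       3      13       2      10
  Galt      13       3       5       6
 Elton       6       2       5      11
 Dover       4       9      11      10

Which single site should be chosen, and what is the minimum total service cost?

With exactly 1 open, each market uses its cheapest among the chosen.
{Kent}: Tring→Kent 2, Norris→Kent 3, Galt→Kent 13, Elton→Kent 6, Dover→Kent 4. Service cost 28.
{Holm}: service cost 35
{Milton}: service cost 35
Among all 4 size-1 choices, {Kent} is lowest.

Choose Kent only; total service cost 28.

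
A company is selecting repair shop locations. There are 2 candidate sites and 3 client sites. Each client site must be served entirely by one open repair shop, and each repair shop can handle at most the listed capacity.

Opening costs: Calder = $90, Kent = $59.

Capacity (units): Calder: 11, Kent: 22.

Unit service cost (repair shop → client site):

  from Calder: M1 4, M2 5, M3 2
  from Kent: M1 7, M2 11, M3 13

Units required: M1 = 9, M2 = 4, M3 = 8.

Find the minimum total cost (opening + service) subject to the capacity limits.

Minimum total cost: 270

Open {Kent}: M1→Kent 7·9=63, M2→Kent 11·4=44, M3→Kent 13·8=104.
Loads: Kent carries 21/22. Service 211; fixed 59; total 270.
Next best feasible plan costs 272.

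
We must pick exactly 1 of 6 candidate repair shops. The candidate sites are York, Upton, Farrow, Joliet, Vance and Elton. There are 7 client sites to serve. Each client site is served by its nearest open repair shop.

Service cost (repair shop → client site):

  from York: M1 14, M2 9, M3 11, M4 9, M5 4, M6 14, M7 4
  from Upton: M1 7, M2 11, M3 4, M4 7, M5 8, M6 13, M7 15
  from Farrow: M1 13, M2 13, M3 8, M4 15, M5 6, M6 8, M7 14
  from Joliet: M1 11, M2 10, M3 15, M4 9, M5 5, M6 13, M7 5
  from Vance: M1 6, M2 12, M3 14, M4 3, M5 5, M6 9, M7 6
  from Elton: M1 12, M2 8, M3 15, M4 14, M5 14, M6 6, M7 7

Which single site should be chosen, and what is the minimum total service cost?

With exactly 1 open, each client site uses its cheapest among the chosen.
{Vance}: M1→Vance 6, M2→Vance 12, M3→Vance 14, M4→Vance 3, M5→Vance 5, M6→Vance 9, M7→Vance 6. Service cost 55.
{York}: service cost 65
{Upton}: service cost 65
Among all 6 size-1 choices, {Vance} is lowest.

Choose Vance only; total service cost 55.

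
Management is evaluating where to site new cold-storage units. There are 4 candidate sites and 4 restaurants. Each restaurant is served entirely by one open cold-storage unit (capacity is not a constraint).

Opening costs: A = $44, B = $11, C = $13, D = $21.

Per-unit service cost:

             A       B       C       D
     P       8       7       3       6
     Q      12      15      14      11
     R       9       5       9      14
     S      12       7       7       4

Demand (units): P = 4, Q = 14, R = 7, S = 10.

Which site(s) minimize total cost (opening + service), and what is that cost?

Open B and D; minimum total cost 285.

For any fixed open set, each restaurant goes to its cheapest open site; total = fixed + service.
{B, D}: P→D 6·4=24, Q→D 11·14=154, R→B 5·7=35, S→D 4·10=40. Service 253; fixed 32; total 285.
{B, C, D}: service 241 + fixed 45 = 286
{C, D}: service 269 + fixed 34 = 303
{A, B, C, D}: service 241 + fixed 89 = 330
(All 15 nonempty subsets were checked; B and D is lowest.)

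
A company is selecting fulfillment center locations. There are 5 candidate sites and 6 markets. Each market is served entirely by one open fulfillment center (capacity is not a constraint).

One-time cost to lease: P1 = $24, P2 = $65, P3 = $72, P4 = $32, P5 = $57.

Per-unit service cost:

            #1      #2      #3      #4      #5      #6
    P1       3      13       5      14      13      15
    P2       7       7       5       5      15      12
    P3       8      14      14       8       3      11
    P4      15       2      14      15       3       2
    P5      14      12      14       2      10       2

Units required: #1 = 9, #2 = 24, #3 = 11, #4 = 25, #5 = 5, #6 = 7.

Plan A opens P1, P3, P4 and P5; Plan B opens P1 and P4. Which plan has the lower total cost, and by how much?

Plan A is cheaper by 171.

Plan A: {P1, P3, P4, P5}: #1→P1 3·9=27, #2→P4 2·24=48, #3→P1 5·11=55, #4→P5 2·25=50, #5→P3 3·5=15, #6→P4 2·7=14. Service 209; fixed 185; total 394.
Plan B: {P1, P4}: #1→P1 3·9=27, #2→P4 2·24=48, #3→P1 5·11=55, #4→P1 14·25=350, #5→P4 3·5=15, #6→P4 2·7=14. Service 509; fixed 56; total 565.
Difference: |394 − 565| = 171.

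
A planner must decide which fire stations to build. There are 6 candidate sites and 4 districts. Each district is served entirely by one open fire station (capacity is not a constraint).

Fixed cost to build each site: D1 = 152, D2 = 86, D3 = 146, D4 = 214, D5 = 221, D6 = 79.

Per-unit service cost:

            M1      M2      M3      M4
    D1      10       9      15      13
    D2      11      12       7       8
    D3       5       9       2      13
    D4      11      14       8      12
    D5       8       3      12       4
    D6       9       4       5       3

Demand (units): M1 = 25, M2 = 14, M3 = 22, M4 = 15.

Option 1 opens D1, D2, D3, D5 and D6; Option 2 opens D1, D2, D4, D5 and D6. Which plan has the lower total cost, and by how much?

Option 1: {D1, D2, D3, D5, D6}: M1→D3 5·25=125, M2→D5 3·14=42, M3→D3 2·22=44, M4→D6 3·15=45. Service 256; fixed 684; total 940.
Option 2: {D1, D2, D4, D5, D6}: M1→D5 8·25=200, M2→D5 3·14=42, M3→D6 5·22=110, M4→D6 3·15=45. Service 397; fixed 752; total 1149.
Difference: |940 − 1149| = 209.

Option 1 is cheaper by 209.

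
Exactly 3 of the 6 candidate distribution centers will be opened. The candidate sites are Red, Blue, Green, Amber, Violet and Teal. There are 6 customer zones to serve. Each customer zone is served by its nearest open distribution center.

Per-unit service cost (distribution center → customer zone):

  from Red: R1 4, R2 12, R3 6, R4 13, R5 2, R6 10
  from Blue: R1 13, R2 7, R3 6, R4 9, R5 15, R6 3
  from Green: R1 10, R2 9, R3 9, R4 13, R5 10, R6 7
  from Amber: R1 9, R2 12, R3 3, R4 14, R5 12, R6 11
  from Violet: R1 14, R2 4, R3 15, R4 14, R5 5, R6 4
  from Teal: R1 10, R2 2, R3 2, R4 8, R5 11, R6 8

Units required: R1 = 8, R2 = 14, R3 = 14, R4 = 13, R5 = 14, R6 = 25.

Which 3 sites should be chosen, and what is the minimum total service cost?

Choose Red, Blue and Teal; total service cost 295.

With exactly 3 open, each customer zone uses its cheapest among the chosen.
{Red, Blue, Teal}: R1→Red 4·8=32, R2→Teal 2·14=28, R3→Teal 2·14=28, R4→Teal 8·13=104, R5→Red 2·14=28, R6→Blue 3·25=75. Service cost 295.
{Red, Violet, Teal}: service cost 320
{Blue, Violet, Teal}: service cost 385
Among all 20 size-3 choices, {Red, Blue, Teal} is lowest.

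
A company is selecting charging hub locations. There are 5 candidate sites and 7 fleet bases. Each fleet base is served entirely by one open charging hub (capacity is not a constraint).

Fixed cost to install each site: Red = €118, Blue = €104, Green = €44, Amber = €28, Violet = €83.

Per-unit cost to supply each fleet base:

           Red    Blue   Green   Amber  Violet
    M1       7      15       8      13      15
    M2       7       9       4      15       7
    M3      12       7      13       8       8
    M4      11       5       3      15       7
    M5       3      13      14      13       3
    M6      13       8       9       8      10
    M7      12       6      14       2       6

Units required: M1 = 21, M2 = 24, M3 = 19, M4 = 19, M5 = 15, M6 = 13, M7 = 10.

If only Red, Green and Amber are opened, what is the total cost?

Each fleet base is assigned to its cheapest site among the open ones.
{Red, Green, Amber}: M1→Red 7·21=147, M2→Green 4·24=96, M3→Amber 8·19=152, M4→Green 3·19=57, M5→Red 3·15=45, M6→Amber 8·13=104, M7→Amber 2·10=20. Service 621; fixed 190; total 811.

Total cost: 811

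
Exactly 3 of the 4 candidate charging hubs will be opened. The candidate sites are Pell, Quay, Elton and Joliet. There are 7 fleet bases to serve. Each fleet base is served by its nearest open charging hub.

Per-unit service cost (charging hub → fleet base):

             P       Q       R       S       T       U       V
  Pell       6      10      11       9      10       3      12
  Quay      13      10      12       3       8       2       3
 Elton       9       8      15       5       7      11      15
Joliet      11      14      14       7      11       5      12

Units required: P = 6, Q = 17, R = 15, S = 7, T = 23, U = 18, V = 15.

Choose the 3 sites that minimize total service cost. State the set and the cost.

Choose Pell, Quay and Elton; total service cost 600.

With exactly 3 open, each fleet base uses its cheapest among the chosen.
{Pell, Quay, Elton}: P→Pell 6·6=36, Q→Elton 8·17=136, R→Pell 11·15=165, S→Quay 3·7=21, T→Elton 7·23=161, U→Quay 2·18=36, V→Quay 3·15=45. Service cost 600.
{Quay, Elton, Joliet}: service cost 633
{Pell, Quay, Joliet}: service cost 657
Among all 4 size-3 choices, {Pell, Quay, Elton} is lowest.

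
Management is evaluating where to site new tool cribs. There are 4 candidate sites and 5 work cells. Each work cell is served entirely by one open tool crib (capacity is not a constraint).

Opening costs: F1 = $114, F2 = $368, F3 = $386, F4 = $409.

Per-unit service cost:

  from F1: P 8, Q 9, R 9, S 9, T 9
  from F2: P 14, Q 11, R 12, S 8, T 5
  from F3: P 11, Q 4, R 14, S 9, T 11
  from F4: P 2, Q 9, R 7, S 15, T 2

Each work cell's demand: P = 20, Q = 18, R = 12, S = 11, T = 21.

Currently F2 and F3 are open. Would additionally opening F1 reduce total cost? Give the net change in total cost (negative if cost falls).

Current service cost with {F2, F3}: 629.
Adding F1: each work cell re-picks its cheapest; new service cost 533, saving 96.
Extra fixed cost: 114. Net change = 114 − 96 = 18.
(Totals: 1383 → 1401.)

No — net change +18 (cost rises by 18).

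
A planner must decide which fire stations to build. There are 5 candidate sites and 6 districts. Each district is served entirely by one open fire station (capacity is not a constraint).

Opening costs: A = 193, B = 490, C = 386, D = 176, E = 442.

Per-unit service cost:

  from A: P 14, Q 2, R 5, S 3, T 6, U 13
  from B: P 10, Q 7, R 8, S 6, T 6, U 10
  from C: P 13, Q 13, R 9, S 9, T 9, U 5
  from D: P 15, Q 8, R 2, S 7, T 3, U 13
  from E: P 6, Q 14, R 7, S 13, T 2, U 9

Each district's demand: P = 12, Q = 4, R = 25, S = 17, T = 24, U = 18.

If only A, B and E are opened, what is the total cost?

Total cost: 1591

Each district is assigned to its cheapest site among the open ones.
{A, B, E}: P→E 6·12=72, Q→A 2·4=8, R→A 5·25=125, S→A 3·17=51, T→E 2·24=48, U→E 9·18=162. Service 466; fixed 1125; total 1591.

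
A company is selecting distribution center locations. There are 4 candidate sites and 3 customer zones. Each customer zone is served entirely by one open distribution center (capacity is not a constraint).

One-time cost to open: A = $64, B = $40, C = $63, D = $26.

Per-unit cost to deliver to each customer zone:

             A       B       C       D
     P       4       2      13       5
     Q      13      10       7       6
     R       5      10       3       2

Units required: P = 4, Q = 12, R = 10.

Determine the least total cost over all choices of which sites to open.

For any fixed open set, each customer zone goes to its cheapest open site; total = fixed + service.
{D}: P→D 5·4=20, Q→D 6·12=72, R→D 2·10=20. Service 112; fixed 26; total 138.
{B, D}: P→B 2·4=8, Q→D 6·12=72, R→D 2·10=20. Service 100; fixed 66; total 166.
{A, D}: P→A 4·4=16, Q→D 6·12=72, R→D 2·10=20. Service 108; fixed 90; total 198.
{A, B, C, D}: service 100 + fixed 193 = 293
No other subset beats 138.

Minimum total cost: 138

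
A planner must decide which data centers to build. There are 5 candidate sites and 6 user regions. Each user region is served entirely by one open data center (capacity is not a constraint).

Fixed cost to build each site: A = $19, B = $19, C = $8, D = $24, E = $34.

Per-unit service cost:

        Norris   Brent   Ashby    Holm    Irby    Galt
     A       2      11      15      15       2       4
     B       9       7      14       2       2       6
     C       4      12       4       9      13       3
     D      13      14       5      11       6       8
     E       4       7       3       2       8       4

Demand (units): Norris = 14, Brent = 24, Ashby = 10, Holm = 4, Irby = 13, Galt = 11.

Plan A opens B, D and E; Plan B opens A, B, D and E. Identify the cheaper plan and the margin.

Plan A: {B, D, E}: Norris→E 4·14=56, Brent→B 7·24=168, Ashby→E 3·10=30, Holm→B 2·4=8, Irby→B 2·13=26, Galt→E 4·11=44. Service 332; fixed 77; total 409.
Plan B: {A, B, D, E}: Norris→A 2·14=28, Brent→B 7·24=168, Ashby→E 3·10=30, Holm→B 2·4=8, Irby→A 2·13=26, Galt→A 4·11=44. Service 304; fixed 96; total 400.
Difference: |409 − 400| = 9.

Plan B is cheaper by 9.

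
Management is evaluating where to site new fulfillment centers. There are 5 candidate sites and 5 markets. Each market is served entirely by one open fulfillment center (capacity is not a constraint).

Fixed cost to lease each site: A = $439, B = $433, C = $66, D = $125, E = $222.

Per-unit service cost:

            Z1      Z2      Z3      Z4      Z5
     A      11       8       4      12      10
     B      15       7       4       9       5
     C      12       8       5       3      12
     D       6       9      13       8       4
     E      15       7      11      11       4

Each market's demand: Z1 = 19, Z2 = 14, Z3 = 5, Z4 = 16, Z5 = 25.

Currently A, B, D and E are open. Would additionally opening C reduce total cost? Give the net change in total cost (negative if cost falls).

Current service cost with {A, B, D, E}: 460.
Adding C: each market re-picks its cheapest; new service cost 380, saving 80.
Extra fixed cost: 66. Net change = 66 − 80 = -14.
(Totals: 1679 → 1665.)

Yes — net change −14 (cost falls by 14).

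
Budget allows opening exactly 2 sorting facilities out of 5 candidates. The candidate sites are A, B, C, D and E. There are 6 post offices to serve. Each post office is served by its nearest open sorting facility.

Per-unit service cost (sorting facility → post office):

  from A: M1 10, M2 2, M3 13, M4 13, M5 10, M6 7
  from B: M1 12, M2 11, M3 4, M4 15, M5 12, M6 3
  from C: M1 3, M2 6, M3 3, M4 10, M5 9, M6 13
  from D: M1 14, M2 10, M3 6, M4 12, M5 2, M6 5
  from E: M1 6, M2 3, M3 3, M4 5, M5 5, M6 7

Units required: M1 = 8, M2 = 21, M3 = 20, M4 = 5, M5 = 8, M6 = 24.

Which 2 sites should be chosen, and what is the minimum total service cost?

With exactly 2 open, each post office uses its cheapest among the chosen.
{B, E}: M1→E 6·8=48, M2→E 3·21=63, M3→E 3·20=60, M4→E 5·5=25, M5→E 5·8=40, M6→B 3·24=72. Service cost 308.
{D, E}: service cost 332
{C, E}: service cost 380
Among all 10 size-2 choices, {B, E} is lowest.

Choose B and E; total service cost 308.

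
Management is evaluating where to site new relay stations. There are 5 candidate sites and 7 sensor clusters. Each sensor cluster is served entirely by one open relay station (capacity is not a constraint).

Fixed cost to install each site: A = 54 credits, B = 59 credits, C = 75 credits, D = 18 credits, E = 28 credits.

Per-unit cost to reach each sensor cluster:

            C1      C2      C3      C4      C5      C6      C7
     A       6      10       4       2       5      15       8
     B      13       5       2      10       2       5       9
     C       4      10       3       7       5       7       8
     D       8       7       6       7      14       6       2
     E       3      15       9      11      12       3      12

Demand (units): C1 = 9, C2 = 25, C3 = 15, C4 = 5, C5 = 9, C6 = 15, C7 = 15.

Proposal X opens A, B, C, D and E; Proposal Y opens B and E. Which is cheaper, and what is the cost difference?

Proposal X: {A, B, C, D, E}: C1→E 3·9=27, C2→B 5·25=125, C3→B 2·15=30, C4→A 2·5=10, C5→B 2·9=18, C6→E 3·15=45, C7→D 2·15=30. Service 285; fixed 234; total 519.
Proposal Y: {B, E}: C1→E 3·9=27, C2→B 5·25=125, C3→B 2·15=30, C4→B 10·5=50, C5→B 2·9=18, C6→E 3·15=45, C7→B 9·15=135. Service 430; fixed 87; total 517.
Difference: |519 − 517| = 2.

Proposal Y is cheaper by 2.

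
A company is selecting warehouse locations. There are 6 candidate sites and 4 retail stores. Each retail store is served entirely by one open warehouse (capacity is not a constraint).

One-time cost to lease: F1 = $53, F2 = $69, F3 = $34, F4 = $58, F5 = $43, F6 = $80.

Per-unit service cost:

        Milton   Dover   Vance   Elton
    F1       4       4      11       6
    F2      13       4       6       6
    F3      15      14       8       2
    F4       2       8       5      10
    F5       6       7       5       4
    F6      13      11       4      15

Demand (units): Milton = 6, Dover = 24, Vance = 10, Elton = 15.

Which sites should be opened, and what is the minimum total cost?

Open F1 and F3; minimum total cost 317.

For any fixed open set, each retail store goes to its cheapest open site; total = fixed + service.
{F1, F3}: Milton→F1 4·6=24, Dover→F1 4·24=96, Vance→F3 8·10=80, Elton→F3 2·15=30. Service 230; fixed 87; total 317.
{F1, F5}: service 230 + fixed 96 = 326
{F1, F3, F5}: Milton→F1 4·6=24, Dover→F1 4·24=96, Vance→F5 5·10=50, Elton→F3 2·15=30. Service 200; fixed 130; total 330.
{F1, F2, F3, F4, F5, F6}: service 178 + fixed 337 = 515
No other subset beats 317.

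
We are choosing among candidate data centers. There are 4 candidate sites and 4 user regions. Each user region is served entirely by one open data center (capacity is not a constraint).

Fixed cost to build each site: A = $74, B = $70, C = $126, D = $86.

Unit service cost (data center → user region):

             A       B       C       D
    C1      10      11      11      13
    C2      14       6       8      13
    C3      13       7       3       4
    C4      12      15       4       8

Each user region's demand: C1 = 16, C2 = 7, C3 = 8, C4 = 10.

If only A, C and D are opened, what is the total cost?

Total cost: 566

Each user region is assigned to its cheapest site among the open ones.
{A, C, D}: C1→A 10·16=160, C2→C 8·7=56, C3→C 3·8=24, C4→C 4·10=40. Service 280; fixed 286; total 566.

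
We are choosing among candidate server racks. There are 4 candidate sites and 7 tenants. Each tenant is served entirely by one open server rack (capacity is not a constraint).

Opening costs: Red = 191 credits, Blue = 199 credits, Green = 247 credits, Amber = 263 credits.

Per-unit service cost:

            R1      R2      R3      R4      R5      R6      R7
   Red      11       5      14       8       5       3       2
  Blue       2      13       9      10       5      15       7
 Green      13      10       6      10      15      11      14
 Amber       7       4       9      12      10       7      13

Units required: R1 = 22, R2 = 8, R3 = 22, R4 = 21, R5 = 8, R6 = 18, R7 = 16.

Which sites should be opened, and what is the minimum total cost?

For any fixed open set, each tenant goes to its cheapest open site; total = fixed + service.
{Red, Blue}: R1→Blue 2·22=44, R2→Red 5·8=40, R3→Blue 9·22=198, R4→Red 8·21=168, R5→Red 5·8=40, R6→Red 3·18=54, R7→Red 2·16=32. Service 576; fixed 390; total 966.
{Red}: R1→Red 11·22=242, R2→Red 5·8=40, R3→Red 14·22=308, R4→Red 8·21=168, R5→Red 5·8=40, R6→Red 3·18=54, R7→Red 2·16=32. Service 884; fixed 191; total 1075.
{Red, Amber}: service 678 + fixed 454 = 1132
{Red, Blue, Green, Amber}: service 502 + fixed 900 = 1402
No other subset beats 966.

Open Red and Blue; minimum total cost 966.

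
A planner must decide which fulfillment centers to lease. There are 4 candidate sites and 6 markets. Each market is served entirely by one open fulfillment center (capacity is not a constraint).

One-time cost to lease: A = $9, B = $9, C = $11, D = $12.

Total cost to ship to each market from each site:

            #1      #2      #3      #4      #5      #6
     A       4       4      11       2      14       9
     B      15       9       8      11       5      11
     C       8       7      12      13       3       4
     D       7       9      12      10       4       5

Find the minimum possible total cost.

Minimum total cost: 48

For any fixed open set, each market goes to its cheapest open site; total = fixed + service.
{A, C}: #1→A 4, #2→A 4, #3→A 11, #4→A 2, #5→C 3, #6→C 4. Service 28; fixed 20; total 48.
{A, B}: #1→A 4, #2→A 4, #3→B 8, #4→A 2, #5→B 5, #6→A 9. Service 32; fixed 18; total 50.
{A, D}: #1→A 4, #2→A 4, #3→A 11, #4→A 2, #5→D 4, #6→D 5. Service 30; fixed 21; total 51.
{A, B, C, D}: service 25 + fixed 41 = 66
No other subset beats 48.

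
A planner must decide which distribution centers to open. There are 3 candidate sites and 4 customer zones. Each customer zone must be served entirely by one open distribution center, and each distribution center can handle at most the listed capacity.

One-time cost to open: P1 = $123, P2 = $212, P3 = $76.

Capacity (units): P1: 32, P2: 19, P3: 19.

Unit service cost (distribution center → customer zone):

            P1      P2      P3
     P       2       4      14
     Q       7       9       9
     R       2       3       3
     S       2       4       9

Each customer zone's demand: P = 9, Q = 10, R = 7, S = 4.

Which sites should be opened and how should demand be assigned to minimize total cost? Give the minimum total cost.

Open {P1}: P→P1 2·9=18, Q→P1 7·10=70, R→P1 2·7=14, S→P1 2·4=8.
Loads: P1 carries 30/32. Service 110; fixed 123; total 233.
Next best feasible plan costs 309.

Minimum total cost: 233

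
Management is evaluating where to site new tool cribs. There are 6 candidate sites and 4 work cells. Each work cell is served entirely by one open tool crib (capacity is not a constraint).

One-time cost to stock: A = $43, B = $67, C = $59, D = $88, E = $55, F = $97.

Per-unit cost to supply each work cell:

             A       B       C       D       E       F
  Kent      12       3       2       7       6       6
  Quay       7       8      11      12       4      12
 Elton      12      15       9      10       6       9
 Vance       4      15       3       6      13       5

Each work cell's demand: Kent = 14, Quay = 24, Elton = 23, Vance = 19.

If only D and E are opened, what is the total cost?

Total cost: 575

Each work cell is assigned to its cheapest site among the open ones.
{D, E}: Kent→E 6·14=84, Quay→E 4·24=96, Elton→E 6·23=138, Vance→D 6·19=114. Service 432; fixed 143; total 575.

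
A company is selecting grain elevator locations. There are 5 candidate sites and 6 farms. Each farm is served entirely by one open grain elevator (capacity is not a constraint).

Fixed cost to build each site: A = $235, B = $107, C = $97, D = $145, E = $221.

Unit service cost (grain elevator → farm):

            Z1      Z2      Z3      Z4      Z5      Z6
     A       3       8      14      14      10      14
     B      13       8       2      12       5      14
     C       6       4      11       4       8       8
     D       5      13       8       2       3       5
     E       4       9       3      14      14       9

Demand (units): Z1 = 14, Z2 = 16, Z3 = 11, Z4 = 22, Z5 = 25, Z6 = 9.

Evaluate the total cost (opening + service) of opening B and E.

Each farm is assigned to its cheapest site among the open ones.
{B, E}: Z1→E 4·14=56, Z2→B 8·16=128, Z3→B 2·11=22, Z4→B 12·22=264, Z5→B 5·25=125, Z6→E 9·9=81. Service 676; fixed 328; total 1004.

Total cost: 1004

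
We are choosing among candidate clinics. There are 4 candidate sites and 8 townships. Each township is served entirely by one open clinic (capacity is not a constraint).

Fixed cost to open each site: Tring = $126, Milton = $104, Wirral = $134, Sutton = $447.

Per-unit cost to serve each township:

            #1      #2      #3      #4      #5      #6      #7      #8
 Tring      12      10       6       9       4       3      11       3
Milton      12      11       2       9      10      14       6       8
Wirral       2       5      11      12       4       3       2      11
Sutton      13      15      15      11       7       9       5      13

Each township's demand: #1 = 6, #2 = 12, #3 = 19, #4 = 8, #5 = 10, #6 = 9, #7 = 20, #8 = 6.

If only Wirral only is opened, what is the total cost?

Each township is assigned to its cheapest site among the open ones.
{Wirral}: #1→Wirral 2·6=12, #2→Wirral 5·12=60, #3→Wirral 11·19=209, #4→Wirral 12·8=96, #5→Wirral 4·10=40, #6→Wirral 3·9=27, #7→Wirral 2·20=40, #8→Wirral 11·6=66. Service 550; fixed 134; total 684.

Total cost: 684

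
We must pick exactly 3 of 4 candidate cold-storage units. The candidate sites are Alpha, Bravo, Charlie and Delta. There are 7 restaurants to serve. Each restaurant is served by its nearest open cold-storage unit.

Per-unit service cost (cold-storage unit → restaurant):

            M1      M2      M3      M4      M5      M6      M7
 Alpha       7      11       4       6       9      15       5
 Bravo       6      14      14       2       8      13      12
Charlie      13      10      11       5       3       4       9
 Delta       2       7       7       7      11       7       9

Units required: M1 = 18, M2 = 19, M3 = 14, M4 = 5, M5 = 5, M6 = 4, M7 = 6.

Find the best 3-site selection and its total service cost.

With exactly 3 open, each restaurant uses its cheapest among the chosen.
{Alpha, Charlie, Delta}: M1→Delta 2·18=36, M2→Delta 7·19=133, M3→Alpha 4·14=56, M4→Charlie 5·5=25, M5→Charlie 3·5=15, M6→Charlie 4·4=16, M7→Alpha 5·6=30. Service cost 311.
{Alpha, Bravo, Delta}: service cost 333
{Bravo, Charlie, Delta}: service cost 362
Among all 4 size-3 choices, {Alpha, Charlie, Delta} is lowest.

Choose Alpha, Charlie and Delta; total service cost 311.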